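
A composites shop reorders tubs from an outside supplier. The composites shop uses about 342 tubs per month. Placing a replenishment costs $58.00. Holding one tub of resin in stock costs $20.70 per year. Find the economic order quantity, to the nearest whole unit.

Q* ≈ 152 tubs

Annual demand D = 342 × 12 = 4,104.
EOQ = √(2DS / H) = √(2 × 4,104 × 58 / 20.7).
= √(476,064 / 20.7) = √22,998.2609 ≈ 151.652.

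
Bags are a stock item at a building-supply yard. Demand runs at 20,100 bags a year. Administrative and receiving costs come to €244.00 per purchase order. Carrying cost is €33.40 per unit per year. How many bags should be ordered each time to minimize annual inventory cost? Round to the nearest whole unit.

Q* ≈ 542 bags

EOQ = √(2DS / H) = √(2 × 20,100 × 244 / 33.4).
= √(9,808,800 / 33.4) = √293,676.6467 ≈ 541.919.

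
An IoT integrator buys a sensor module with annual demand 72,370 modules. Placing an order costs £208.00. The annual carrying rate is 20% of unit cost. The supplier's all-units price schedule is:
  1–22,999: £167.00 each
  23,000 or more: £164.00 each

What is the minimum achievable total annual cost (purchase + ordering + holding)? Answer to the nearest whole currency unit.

TC* ≈ £12,117,500

Holding cost per unit per year at price C is H = 0.20·C.
Evaluate total cost at each tier's feasible EOQ or, if the EOQ is below the tier, at the tier's minimum quantity.
EOQ at £167.00 = 949.4 (feasible in tier 1): TC = 72,370×£167.00 + (72,370/949.4)×208 + (949.4/2)×0.20×£167.00 = £12,117,500.21.
EOQ at £164.00 = 958.1 < 23000, so use break Q=23000: TC = 72,370×£164.00 + (72,370/23000.0)×208 + (23000.0/2)×0.20×£164.00 = £12,246,534.48.
Lowest total cost among the candidates is at Q = 949.4.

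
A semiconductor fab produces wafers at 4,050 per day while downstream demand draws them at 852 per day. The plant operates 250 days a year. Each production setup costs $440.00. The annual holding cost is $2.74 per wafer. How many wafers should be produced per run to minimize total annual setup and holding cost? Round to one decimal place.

Q* ≈ 9,307.7 wafers

Annual demand D = 852 × 250 = 213,000.
Production build-up factor (1 − d/p) = 1 − 852/4,050 = 0.7896.
Q* = √(2DS / (H(1 − d/p))) = √(2 × 213,000 × 440 / (2.74 × 0.7896)).
= √(187,440,000 / 2.1636) ≈ 9307.738.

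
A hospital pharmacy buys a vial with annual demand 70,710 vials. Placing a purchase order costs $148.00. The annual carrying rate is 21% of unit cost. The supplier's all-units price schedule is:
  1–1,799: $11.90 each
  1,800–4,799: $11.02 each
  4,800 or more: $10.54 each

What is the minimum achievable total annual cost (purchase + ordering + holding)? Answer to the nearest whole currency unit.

Holding cost per unit per year at price C is H = 0.21·C.
Evaluate total cost at each tier's feasible EOQ or, if the EOQ is below the tier, at the tier's minimum quantity.
Tier 1 ($11.90): EOQ = 2894.0 exceeds tier's upper bound 1799, so this tier is dominated.
EOQ at $11.02 = 3007.4 (feasible in tier 2): TC = 70,710×$11.02 + (70,710/3007.4)×148 + (3007.4/2)×0.21×$11.02 = $786,183.84.
EOQ at $10.54 = 3075.1 < 4800, so use break Q=4800: TC = 70,710×$10.54 + (70,710/4800.0)×148 + (4800.0/2)×0.21×$10.54 = $752,775.78.
Lowest total cost among the candidates is at Q = 4800.0.

TC* ≈ $752,776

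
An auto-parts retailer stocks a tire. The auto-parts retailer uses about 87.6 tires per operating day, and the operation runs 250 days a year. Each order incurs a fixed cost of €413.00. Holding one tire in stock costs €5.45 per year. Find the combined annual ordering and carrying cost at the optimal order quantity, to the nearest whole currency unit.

Annual demand D = 87.6 × 250 = 21,900.
Q* = √(2DS/H) = √(2 × 21,900 × 413 / 5.45) ≈ 1821.86.
At Q*, ordering cost (D/Q*)S equals holding cost (Q*/2)H, each = √(DSH/2).
Minimum total = √(2DSH) = √(2 × 21,900 × 413 × 5.45) ≈ 9929.110.

TC* ≈ €9,929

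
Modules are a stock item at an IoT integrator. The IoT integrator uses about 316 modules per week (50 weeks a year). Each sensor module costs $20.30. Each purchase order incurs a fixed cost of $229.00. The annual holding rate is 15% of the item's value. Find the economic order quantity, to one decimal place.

Annual demand D = 316 × 50 = 15,800.
Holding cost H = 0.15 × $20.30 = $3.0450 per unit per year.
EOQ = √(2DS / H) = √(2 × 15,800 × 229 / 3.045).
= √(7,236,400 / 3.045) = √2,376,486.0427 ≈ 1541.586.

Q* ≈ 1,541.6 modules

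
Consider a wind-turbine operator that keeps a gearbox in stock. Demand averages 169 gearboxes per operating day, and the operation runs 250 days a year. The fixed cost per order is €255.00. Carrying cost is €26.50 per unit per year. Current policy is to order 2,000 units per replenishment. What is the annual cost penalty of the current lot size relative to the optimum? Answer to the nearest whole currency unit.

Extra cost ≈ €7,991 per year

Annual demand D = 169 × 250 = 42,250.
EOQ = √(2DS/H) = √(2 × 42,250 × 255 / 26.5) ≈ 901.73.
Cost at Q* = (D/Q*)S + (Q*/2)H = √(2DSH) ≈ €23,895.79.
Cost at Q = 2,000: (42,250/2,000)×255 + (2,000/2)×26.5 = €5,386.88 + €26,500.00 = €31,886.88.
Excess = €31,886.88 − €23,895.79 = €7,991.09.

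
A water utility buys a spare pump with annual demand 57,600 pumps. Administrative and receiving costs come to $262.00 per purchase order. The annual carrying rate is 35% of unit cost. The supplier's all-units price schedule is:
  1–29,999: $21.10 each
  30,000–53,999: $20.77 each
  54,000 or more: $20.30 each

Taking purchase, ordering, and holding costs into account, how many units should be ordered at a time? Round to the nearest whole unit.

Q* ≈ 2,022 pumps

Holding cost per unit per year at price C is H = 0.35·C.
Evaluate total cost at each tier's feasible EOQ or, if the EOQ is below the tier, at the tier's minimum quantity.
EOQ at $21.10 = 2021.6 (feasible in tier 1): TC = 57,600×$21.10 + (57,600/2021.6)×262 + (2021.6/2)×0.35×$21.10 = $1,230,289.74.
EOQ at $20.77 = 2037.6 < 30000, so use break Q=30000: TC = 57,600×$20.77 + (57,600/30000.0)×262 + (30000.0/2)×0.35×$20.77 = $1,305,897.54.
EOQ at $20.30 = 2061.1 < 54000, so use break Q=54000: TC = 57,600×$20.30 + (57,600/54000.0)×262 + (54000.0/2)×0.35×$20.30 = $1,361,394.47.
Lowest total cost is $1,230,289.74 at Q = 2021.6.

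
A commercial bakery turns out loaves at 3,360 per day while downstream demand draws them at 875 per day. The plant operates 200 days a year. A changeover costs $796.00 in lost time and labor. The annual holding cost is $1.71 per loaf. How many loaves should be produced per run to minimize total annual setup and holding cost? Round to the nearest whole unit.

Annual demand D = 875 × 200 = 175,000.
Production build-up factor (1 − d/p) = 1 − 875/3,360 = 0.7396.
Q* = √(2DS / (H(1 − d/p))) = √(2 × 175,000 × 796 / (1.71 × 0.7396)).
= √(278,600,000 / 1.2647) ≈ 14842.223.

Q* ≈ 14,842 loaves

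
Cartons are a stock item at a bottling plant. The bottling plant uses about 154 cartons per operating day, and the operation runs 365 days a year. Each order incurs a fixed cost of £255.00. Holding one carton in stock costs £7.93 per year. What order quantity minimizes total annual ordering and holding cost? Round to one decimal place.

Annual demand D = 154 × 365 = 56,210.
EOQ = √(2DS / H) = √(2 × 56,210 × 255 / 7.93).
= √(28,667,100 / 7.93) = √3,615,018.9155 ≈ 1901.320.

Q* ≈ 1,901.3 cartons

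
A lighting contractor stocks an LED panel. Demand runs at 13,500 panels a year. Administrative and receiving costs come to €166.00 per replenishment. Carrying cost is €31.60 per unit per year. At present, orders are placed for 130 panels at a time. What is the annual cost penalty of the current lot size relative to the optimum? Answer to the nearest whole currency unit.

EOQ = √(2DS/H) = √(2 × 13,500 × 166 / 31.6) ≈ 376.61.
Cost at Q* = (D/Q*)S + (Q*/2)H = √(2DSH) ≈ €11,900.89.
Cost at Q = 130: (13,500/130)×166 + (130/2)×31.6 = €17,238.46 + €2,054.00 = €19,292.46.
Excess = €19,292.46 − €11,900.89 = €7,391.57.

Extra cost ≈ €7,392 per year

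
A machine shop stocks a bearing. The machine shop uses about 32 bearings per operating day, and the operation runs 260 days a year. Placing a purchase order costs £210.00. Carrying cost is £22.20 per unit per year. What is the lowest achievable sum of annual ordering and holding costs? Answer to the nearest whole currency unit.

TC* ≈ £8,808

Annual demand D = 32 × 260 = 8,320.
Q* = √(2DS/H) = √(2 × 8,320 × 210 / 22.2) ≈ 396.74.
At Q*, ordering cost (D/Q*)S equals holding cost (Q*/2)H, each = √(DSH/2).
Minimum total = √(2DSH) = √(2 × 8,320 × 210 × 22.2) ≈ 8807.706.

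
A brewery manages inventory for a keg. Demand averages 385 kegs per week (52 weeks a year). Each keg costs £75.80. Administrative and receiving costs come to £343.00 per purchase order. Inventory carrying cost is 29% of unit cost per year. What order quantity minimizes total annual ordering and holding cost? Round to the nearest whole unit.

Q* ≈ 790 kegs

Annual demand D = 385 × 52 = 20,020.
Holding cost H = 0.29 × £75.80 = £21.9820 per unit per year.
EOQ = √(2DS / H) = √(2 × 20,020 × 343 / 21.982).
= √(13,733,720 / 21.982) = √624,771.1764 ≈ 790.425.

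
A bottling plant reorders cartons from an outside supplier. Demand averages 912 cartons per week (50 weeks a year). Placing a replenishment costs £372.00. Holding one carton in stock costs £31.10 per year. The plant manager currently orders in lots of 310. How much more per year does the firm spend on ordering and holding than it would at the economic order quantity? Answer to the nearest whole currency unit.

Annual demand D = 912 × 50 = 45,600.
EOQ = √(2DS/H) = √(2 × 45,600 × 372 / 31.1) ≈ 1044.45.
Cost at Q* = (D/Q*)S + (Q*/2)H = √(2DSH) ≈ £32,482.47.
Cost at Q = 310: (45,600/310)×372 + (310/2)×31.1 = £54,720.00 + £4,820.50 = £59,540.50.
Excess = £59,540.50 − £32,482.47 = £27,058.03.

Extra cost ≈ £27,058 per year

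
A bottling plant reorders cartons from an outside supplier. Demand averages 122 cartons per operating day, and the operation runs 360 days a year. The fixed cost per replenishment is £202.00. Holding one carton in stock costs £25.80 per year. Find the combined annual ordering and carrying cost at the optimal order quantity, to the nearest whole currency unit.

TC* ≈ £21,396

Annual demand D = 122 × 360 = 43,920.
The optimal lot size = √(2DS/H) = √(2 × 43,920 × 202 / 25.8) ≈ 829.30.
At Q*, ordering cost (D/Q*)S equals holding cost (Q*/2)H, each = √(DSH/2).
Minimum total = √(2DSH) = √(2 × 43,920 × 202 × 25.8) ≈ 21395.956.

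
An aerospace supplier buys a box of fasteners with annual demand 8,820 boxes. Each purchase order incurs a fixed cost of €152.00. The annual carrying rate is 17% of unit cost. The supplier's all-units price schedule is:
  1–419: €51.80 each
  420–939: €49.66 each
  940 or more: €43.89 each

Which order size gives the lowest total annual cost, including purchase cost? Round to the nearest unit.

Q* ≈ 940 boxes

Holding cost per unit per year at price C is H = 0.17·C.
Evaluate total cost at each tier's feasible EOQ or, if the EOQ is below the tier, at the tier's minimum quantity.
Tier 1 (€51.80): EOQ = 551.8 exceeds tier's upper bound 419, so this tier is dominated.
EOQ at €49.66 = 563.6 (feasible in tier 2): TC = 8,820×€49.66 + (8,820/563.6)×152 + (563.6/2)×0.17×€49.66 = €442,758.92.
EOQ at €43.89 = 599.5 < 940, so use break Q=940: TC = 8,820×€43.89 + (8,820/940.0)×152 + (940.0/2)×0.17×€43.89 = €392,042.82.
Lowest total cost is €392,042.82 at Q = 940.0.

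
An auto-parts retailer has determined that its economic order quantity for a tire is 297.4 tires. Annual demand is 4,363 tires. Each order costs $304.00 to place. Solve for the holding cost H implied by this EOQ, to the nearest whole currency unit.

H ≈ $30

Invert the EOQ relation Q*² = 2DS/H.
From Q* = √(2DS/H): H = 2DS / Q*² = 2 × 4,363 × 304 / 297.4² = 29.9921.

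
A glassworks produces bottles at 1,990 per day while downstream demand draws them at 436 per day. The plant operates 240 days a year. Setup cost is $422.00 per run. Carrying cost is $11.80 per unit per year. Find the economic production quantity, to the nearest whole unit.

Annual demand D = 436 × 240 = 104,640.
Production build-up factor (1 − d/p) = 1 − 436/1,990 = 0.7809.
Q* = √(2DS / (H(1 − d/p))) = √(2 × 104,640 × 422 / (11.8 × 0.7809)).
= √(88,316,160 / 9.2147) ≈ 3095.851.

Q* ≈ 3,096 bottles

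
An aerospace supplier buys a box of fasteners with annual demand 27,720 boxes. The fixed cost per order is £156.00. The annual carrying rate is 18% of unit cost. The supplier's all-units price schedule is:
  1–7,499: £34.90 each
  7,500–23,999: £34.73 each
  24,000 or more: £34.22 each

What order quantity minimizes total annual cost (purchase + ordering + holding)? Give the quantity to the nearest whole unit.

Q* ≈ 1,173 boxes

Holding cost per unit per year at price C is H = 0.18·C.
Evaluate total cost at each tier's feasible EOQ or, if the EOQ is below the tier, at the tier's minimum quantity.
EOQ at £34.90 = 1173.3 (feasible in tier 1): TC = 27,720×£34.90 + (27,720/1173.3)×156 + (1173.3/2)×0.18×£34.90 = £974,798.94.
EOQ at £34.73 = 1176.2 < 7500, so use break Q=7500: TC = 27,720×£34.73 + (27,720/7500.0)×156 + (7500.0/2)×0.18×£34.73 = £986,734.93.
EOQ at £34.22 = 1184.9 < 24000, so use break Q=24000: TC = 27,720×£34.22 + (27,720/24000.0)×156 + (24000.0/2)×0.18×£34.22 = £1,022,673.78.
Lowest total cost is £974,798.94 at Q = 1173.3.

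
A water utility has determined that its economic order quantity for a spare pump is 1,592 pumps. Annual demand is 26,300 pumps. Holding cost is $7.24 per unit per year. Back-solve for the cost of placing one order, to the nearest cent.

Invert the EOQ relation Q*² = 2DS/H.
From Q* = √(2DS/H): S = Q*²H / (2D) = 1,592² × 7.24 / (2 × 26,300) = 348.8502.

S ≈ $348.85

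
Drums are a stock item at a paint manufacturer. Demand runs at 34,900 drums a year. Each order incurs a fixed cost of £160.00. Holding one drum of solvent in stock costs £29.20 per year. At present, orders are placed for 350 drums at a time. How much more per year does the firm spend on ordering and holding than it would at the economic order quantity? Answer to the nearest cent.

EOQ = √(2DS/H) = √(2 × 34,900 × 160 / 29.2) ≈ 618.44.
Cost at Q* = (D/Q*)S + (Q*/2)H = √(2DSH) ≈ £18,058.39.
Cost at Q = 350: (34,900/350)×160 + (350/2)×29.2 = £15,954.29 + £5,110.00 = £21,064.29.
Excess = £21,064.29 − £18,058.39 = £3,005.89.

Extra cost ≈ £3,005.89 per year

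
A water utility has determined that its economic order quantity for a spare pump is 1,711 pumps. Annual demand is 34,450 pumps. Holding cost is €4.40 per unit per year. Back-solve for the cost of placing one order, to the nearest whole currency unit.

Squaring Q* = √(2DS/H) gives Q*² = 2DS/H.
From Q* = √(2DS/H): S = Q*²H / (2D) = 1,711² × 4.4 / (2 × 34,450) = 186.9534.

S ≈ €187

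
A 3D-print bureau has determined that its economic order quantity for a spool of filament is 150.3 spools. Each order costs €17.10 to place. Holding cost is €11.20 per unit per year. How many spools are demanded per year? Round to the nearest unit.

The basic EOQ model gives Q* = √(2DS/H); rearrange for the unknown.
From Q* = √(2DS/H): D = Q*²H / (2S) = 150.3² × 11.2 / (2 × 17.1) = 7397.924.

D ≈ 7,398 spools per year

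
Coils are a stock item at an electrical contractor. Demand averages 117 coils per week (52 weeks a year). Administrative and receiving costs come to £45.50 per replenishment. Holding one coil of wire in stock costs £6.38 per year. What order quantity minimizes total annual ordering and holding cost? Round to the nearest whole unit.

Q* ≈ 295 coils

Annual demand D = 117 × 52 = 6,084.
EOQ = √(2DS / H) = √(2 × 6,084 × 45.5 / 6.38).
= √(553,644 / 6.38) = √86,778.0564 ≈ 294.581.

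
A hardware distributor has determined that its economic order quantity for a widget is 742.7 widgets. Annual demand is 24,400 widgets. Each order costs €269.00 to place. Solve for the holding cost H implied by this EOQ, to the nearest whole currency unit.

Invert the EOQ relation Q*² = 2DS/H.
From Q* = √(2DS/H): H = 2DS / Q*² = 2 × 24,400 × 269 / 742.7² = 23.7983.

H ≈ €24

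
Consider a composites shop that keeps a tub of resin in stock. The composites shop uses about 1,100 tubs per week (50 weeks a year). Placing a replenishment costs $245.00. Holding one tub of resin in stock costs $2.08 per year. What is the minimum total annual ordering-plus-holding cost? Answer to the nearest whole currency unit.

TC* ≈ $7,487

Annual demand D = 1,100 × 50 = 55,000.
Q* = √(2DS/H) = √(2 × 55,000 × 245 / 2.08) ≈ 3599.55.
At the optimum the two cost components are equal, so total cost = 2·(Q*/2)H = Q*·H.
Minimum total = √(2DSH) = √(2 × 55,000 × 245 × 2.08) ≈ 7487.055.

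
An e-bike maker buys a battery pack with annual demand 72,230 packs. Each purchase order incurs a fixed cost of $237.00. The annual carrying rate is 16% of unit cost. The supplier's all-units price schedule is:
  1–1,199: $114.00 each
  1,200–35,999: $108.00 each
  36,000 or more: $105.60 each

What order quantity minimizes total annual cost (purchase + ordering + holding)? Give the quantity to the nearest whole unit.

Q* ≈ 1,408 packs

Holding cost per unit per year at price C is H = 0.16·C.
For each price level, check whether its EOQ is feasible; otherwise the best quantity at that price is the breakpoint.
Tier 1 ($114.00): EOQ = 1370.0 exceeds tier's upper bound 1199, so this tier is dominated.
EOQ at $108.00 = 1407.6 (feasible in tier 2): TC = 72,230×$108.00 + (72,230/1407.6)×237 + (1407.6/2)×0.16×$108.00 = $7,825,163.15.
EOQ at $105.60 = 1423.5 < 36000, so use break Q=36000: TC = 72,230×$105.60 + (72,230/36000.0)×237 + (36000.0/2)×0.16×$105.60 = $7,932,091.51.
Lowest total cost is $7,825,163.15 at Q = 1407.6.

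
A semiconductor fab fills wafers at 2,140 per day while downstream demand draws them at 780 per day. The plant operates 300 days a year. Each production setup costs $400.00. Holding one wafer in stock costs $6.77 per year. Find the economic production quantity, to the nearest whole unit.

Annual demand D = 780 × 300 = 234,000.
Production build-up factor (1 − d/p) = 1 − 780/2,140 = 0.6355.
Q* = √(2DS / (H(1 − d/p))) = √(2 × 234,000 × 400 / (6.77 × 0.6355)).
= √(187,200,000 / 4.3024) ≈ 6596.233.

Q* ≈ 6,596 wafers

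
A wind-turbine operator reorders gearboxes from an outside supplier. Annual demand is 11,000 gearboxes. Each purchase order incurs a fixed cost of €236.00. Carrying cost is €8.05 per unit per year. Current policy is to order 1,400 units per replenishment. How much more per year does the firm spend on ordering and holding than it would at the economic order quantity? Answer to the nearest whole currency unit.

EOQ = √(2DS/H) = √(2 × 11,000 × 236 / 8.05) ≈ 803.10.
Cost at Q* = (D/Q*)S + (Q*/2)H = √(2DSH) ≈ €6,464.95.
Cost at Q = 1,400: (11,000/1,400)×236 + (1,400/2)×8.05 = €1,854.29 + €5,635.00 = €7,489.29.
Excess = €7,489.29 − €6,464.95 = €1,024.33.

Extra cost ≈ €1,024 per year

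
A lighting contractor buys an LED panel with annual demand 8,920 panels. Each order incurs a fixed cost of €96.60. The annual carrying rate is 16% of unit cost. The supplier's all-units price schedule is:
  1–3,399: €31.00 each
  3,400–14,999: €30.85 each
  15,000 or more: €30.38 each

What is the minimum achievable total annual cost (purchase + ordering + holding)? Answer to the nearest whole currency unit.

Holding cost per unit per year at price C is H = 0.16·C.
Evaluate total cost at each tier's feasible EOQ or, if the EOQ is below the tier, at the tier's minimum quantity.
EOQ at €31.00 = 589.4 (feasible in tier 1): TC = 8,920×€31.00 + (8,920/589.4)×96.6 + (589.4/2)×0.16×€31.00 = €279,443.66.
EOQ at €30.85 = 590.9 < 3400, so use break Q=3400: TC = 8,920×€30.85 + (8,920/3400.0)×96.6 + (3400.0/2)×0.16×€30.85 = €283,826.63.
EOQ at €30.38 = 595.4 < 15000, so use break Q=15000: TC = 8,920×€30.38 + (8,920/15000.0)×96.6 + (15000.0/2)×0.16×€30.38 = €307,503.04.
Lowest total cost among the candidates is at Q = 589.4.

TC* ≈ €279,444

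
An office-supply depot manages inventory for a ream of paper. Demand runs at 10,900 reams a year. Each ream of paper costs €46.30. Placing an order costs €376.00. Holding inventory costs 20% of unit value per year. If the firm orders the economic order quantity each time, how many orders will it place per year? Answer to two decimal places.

Holding cost H = 0.20 × €46.30 = €9.2600 per unit per year.
Q* = √(2DS/H) = √(2 × 10,900 × 376 / 9.26) ≈ 940.84.
Orders per year = D / Q* = 10,900 / 940.84 ≈ 11.585.

N ≈ 11.59 orders per year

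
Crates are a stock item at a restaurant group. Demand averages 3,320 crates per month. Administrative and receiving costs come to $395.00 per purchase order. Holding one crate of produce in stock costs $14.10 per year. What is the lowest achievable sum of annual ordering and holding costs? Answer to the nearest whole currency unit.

TC* ≈ $21,066

Annual demand D = 3,320 × 12 = 39,840.
Q* = √(2DS/H) = √(2 × 39,840 × 395 / 14.1) ≈ 1494.04.
At the optimum the two cost components are equal, so total cost = 2·(Q*/2)H = Q*·H.
Minimum total = √(2DSH) = √(2 × 39,840 × 395 × 14.1) ≈ 21066.033.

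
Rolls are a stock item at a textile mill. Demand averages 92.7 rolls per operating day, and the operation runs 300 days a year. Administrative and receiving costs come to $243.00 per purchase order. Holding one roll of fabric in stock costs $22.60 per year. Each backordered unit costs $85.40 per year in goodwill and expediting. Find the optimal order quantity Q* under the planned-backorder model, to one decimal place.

Q* ≈ 869.7 rolls

Annual demand D = 92.7 × 300 = 27,810.
With planned backorders, Q* = √(2DS/H) · √((H+B)/B).
√(2DS/H) = √(2 × 27,810 × 243 / 22.6) = 773.329.
√((H+B)/B) = √((22.6+85.4)/85.4) = 1.1246.
Q* ≈ 869.656.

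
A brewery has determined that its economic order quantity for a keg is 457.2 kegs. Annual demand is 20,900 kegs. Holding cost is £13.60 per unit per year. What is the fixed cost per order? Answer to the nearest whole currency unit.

The basic EOQ model gives Q* = √(2DS/H); rearrange for the unknown.
From Q* = √(2DS/H): S = Q*²H / (2D) = 457.2² × 13.6 / (2 × 20,900) = 68.0104.

S ≈ £68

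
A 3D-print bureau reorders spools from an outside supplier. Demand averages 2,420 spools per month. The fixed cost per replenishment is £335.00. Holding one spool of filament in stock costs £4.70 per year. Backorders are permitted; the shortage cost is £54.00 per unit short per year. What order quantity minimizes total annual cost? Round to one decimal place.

Annual demand D = 2,420 × 12 = 29,040.
With planned backorders, Q* = √(2DS/H) · √((H+B)/B).
√(2DS/H) = √(2 × 29,040 × 335 / 4.7) = 2034.636.
√((H+B)/B) = √((4.7+54)/54) = 1.0426.
Q* ≈ 2121.333.

Q* ≈ 2,121.3 spools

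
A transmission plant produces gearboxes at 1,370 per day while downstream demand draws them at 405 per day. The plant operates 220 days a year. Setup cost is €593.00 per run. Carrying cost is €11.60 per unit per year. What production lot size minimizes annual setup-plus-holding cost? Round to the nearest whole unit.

Annual demand D = 405 × 220 = 89,100.
Production build-up factor (1 − d/p) = 1 − 405/1,370 = 0.7044.
Q* = √(2DS / (H(1 − d/p))) = √(2 × 89,100 × 593 / (11.6 × 0.7044)).
= √(105,672,600 / 8.1708) ≈ 3596.241.

Q* ≈ 3,596 gearboxes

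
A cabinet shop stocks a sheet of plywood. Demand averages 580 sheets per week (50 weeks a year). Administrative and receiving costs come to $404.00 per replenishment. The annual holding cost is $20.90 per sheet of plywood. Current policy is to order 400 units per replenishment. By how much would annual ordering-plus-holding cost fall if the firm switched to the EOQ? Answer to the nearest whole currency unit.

Extra cost ≈ $11,340 per year

Annual demand D = 580 × 50 = 29,000.
EOQ = √(2DS/H) = √(2 × 29,000 × 404 / 20.9) ≈ 1058.84.
Cost at Q* = (D/Q*)S + (Q*/2)H = √(2DSH) ≈ $22,129.82.
Cost at Q = 400: (29,000/400)×404 + (400/2)×20.9 = $29,290.00 + $4,180.00 = $33,470.00.
Excess = $33,470.00 − $22,129.82 = $11,340.18.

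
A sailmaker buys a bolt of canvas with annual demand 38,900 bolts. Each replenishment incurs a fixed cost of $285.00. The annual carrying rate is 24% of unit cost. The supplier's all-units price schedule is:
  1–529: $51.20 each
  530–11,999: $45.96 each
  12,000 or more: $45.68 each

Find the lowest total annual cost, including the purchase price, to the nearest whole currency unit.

Holding cost per unit per year at price C is H = 0.24·C.
For each price level, check whether its EOQ is feasible; otherwise the best quantity at that price is the breakpoint.
Tier 1 ($51.20): EOQ = 1343.3 exceeds tier's upper bound 529, so this tier is dominated.
EOQ at $45.96 = 1417.8 (feasible in tier 2): TC = 38,900×$45.96 + (38,900/1417.8)×285 + (1417.8/2)×0.24×$45.96 = $1,803,482.96.
EOQ at $45.68 = 1422.1 < 12000, so use break Q=12000: TC = 38,900×$45.68 + (38,900/12000.0)×285 + (12000.0/2)×0.24×$45.68 = $1,843,655.07.
Lowest total cost among the candidates is at Q = 1417.8.

TC* ≈ $1,803,483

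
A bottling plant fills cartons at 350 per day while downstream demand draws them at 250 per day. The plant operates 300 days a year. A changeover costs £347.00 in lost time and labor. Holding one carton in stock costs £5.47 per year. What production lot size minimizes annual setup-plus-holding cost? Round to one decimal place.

Annual demand D = 250 × 300 = 75,000.
Production build-up factor (1 − d/p) = 1 − 250/350 = 0.2857.
Q* = √(2DS / (H(1 − d/p))) = √(2 × 75,000 × 347 / (5.47 × 0.2857)).
= √(52,050,000 / 1.5629) ≈ 5770.995.

Q* ≈ 5,771.0 cartons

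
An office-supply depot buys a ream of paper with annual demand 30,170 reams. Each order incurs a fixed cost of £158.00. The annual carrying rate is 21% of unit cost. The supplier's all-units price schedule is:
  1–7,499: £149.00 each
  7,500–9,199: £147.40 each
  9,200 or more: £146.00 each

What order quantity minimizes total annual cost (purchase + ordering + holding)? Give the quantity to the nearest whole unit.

Holding cost per unit per year at price C is H = 0.21·C.
For each price level, check whether its EOQ is feasible; otherwise the best quantity at that price is the breakpoint.
EOQ at £149.00 = 552.0 (feasible in tier 1): TC = 30,170×£149.00 + (30,170/552.0)×158 + (552.0/2)×0.21×£149.00 = £4,512,601.66.
EOQ at £147.40 = 555.0 < 7500, so use break Q=7500: TC = 30,170×£147.40 + (30,170/7500.0)×158 + (7500.0/2)×0.21×£147.40 = £4,563,771.08.
EOQ at £146.00 = 557.6 < 9200, so use break Q=9200: TC = 30,170×£146.00 + (30,170/9200.0)×158 + (9200.0/2)×0.21×£146.00 = £4,546,374.14.
Lowest total cost is £4,512,601.66 at Q = 552.0.

Q* ≈ 552 reams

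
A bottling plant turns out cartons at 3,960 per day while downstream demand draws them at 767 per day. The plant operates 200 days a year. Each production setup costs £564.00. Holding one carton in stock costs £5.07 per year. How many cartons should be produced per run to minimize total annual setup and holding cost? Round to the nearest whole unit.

Q* ≈ 6,506 cartons

Annual demand D = 767 × 200 = 153,400.
Production build-up factor (1 − d/p) = 1 − 767/3,960 = 0.8063.
Q* = √(2DS / (H(1 − d/p))) = √(2 × 153,400 × 564 / (5.07 × 0.8063)).
= √(173,035,200 / 4.088) ≈ 6505.960.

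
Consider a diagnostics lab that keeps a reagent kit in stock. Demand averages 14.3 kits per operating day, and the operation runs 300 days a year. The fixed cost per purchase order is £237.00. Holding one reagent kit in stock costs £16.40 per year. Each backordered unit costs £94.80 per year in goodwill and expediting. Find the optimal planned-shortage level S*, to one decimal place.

Annual demand D = 14.3 × 300 = 4,290.
With planned backorders, Q* = √(2DS/H) · √((H+B)/B).
√(2DS/H) = √(2 × 4,290 × 237 / 16.4) = 352.124.
√((H+B)/B) = √((16.4+94.8)/94.8) = 1.0830.
Q* ≈ 381.368.
S* = Q* · H/(H+B) = 381.368 × 16.4/111.2 ≈ 56.245.

S* ≈ 56.2 kits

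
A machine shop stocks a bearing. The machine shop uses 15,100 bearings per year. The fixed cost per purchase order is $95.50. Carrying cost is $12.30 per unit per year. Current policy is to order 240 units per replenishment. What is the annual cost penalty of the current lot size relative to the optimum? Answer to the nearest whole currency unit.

Extra cost ≈ $1,529 per year

EOQ = √(2DS/H) = √(2 × 15,100 × 95.5 / 12.3) ≈ 484.23.
Cost at Q* = (D/Q*)S + (Q*/2)H = √(2DSH) ≈ $5,956.04.
Cost at Q = 240: (15,100/240)×95.5 + (240/2)×12.3 = $6,008.54 + $1,476.00 = $7,484.54.
Excess = $7,484.54 − $5,956.04 = $1,528.50.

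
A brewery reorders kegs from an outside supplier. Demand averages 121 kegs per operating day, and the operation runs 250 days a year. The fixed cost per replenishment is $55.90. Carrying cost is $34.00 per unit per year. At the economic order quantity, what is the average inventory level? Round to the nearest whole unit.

Average inventory ≈ 158 kegs

Annual demand D = 121 × 250 = 30,250.
The optimal lot size = √(2DS/H) = √(2 × 30,250 × 55.9 / 34) ≈ 315.39.
Average inventory = Q*/2 ≈ 315.39 / 2 = 157.694.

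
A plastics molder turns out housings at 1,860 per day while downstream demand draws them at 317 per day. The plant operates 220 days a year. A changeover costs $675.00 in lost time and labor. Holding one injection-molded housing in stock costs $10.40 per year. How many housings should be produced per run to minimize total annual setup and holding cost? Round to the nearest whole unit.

Annual demand D = 317 × 220 = 69,740.
Production build-up factor (1 − d/p) = 1 − 317/1,860 = 0.8296.
Q* = √(2DS / (H(1 − d/p))) = √(2 × 69,740 × 675 / (10.4 × 0.8296)).
= √(94,149,000 / 8.6275) ≈ 3303.427.

Q* ≈ 3,303 housings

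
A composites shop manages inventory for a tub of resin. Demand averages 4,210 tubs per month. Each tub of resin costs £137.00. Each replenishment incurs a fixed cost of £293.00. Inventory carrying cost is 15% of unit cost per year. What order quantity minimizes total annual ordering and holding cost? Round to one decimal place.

Q* ≈ 1,200.3 tubs

Annual demand D = 4,210 × 12 = 50,520.
Holding cost H = 0.15 × £137.00 = £20.5500 per unit per year.
EOQ = √(2DS / H) = √(2 × 50,520 × 293 / 20.55).
= √(29,604,720 / 20.55) = √1,440,618.9781 ≈ 1200.258.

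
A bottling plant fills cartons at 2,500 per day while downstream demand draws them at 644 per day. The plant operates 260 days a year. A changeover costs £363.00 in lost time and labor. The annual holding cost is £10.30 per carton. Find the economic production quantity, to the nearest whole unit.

Annual demand D = 644 × 260 = 167,440.
Production build-up factor (1 − d/p) = 1 − 644/2,500 = 0.7424.
Q* = √(2DS / (H(1 − d/p))) = √(2 × 167,440 × 363 / (10.3 × 0.7424)).
= √(121,561,440 / 7.6467) ≈ 3987.129.

Q* ≈ 3,987 cartons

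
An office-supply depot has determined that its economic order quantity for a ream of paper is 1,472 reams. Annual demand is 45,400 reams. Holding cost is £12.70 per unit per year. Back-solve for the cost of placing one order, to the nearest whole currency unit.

S ≈ £303

The basic EOQ model gives Q* = √(2DS/H); rearrange for the unknown.
From Q* = √(2DS/H): S = Q*²H / (2D) = 1,472² × 12.7 / (2 × 45,400) = 303.0634.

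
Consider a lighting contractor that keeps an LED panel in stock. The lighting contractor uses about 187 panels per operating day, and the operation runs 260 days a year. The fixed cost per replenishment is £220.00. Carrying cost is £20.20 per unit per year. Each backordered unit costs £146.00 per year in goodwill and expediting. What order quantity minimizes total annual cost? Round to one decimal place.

Annual demand D = 187 × 260 = 48,620.
With planned backorders, Q* = √(2DS/H) · √((H+B)/B).
√(2DS/H) = √(2 × 48,620 × 220 / 20.2) = 1029.101.
√((H+B)/B) = √((20.2+146)/146) = 1.0669.
Q* ≈ 1097.987.

Q* ≈ 1,098.0 panels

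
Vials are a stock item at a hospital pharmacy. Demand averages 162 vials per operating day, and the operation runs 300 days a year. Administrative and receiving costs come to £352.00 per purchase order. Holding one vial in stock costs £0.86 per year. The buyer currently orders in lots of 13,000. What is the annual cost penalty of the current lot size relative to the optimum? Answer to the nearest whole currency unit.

Extra cost ≈ £1,482 per year

Annual demand D = 162 × 300 = 48,600.
EOQ = √(2DS/H) = √(2 × 48,600 × 352 / 0.86) ≈ 6307.47.
Cost at Q* = (D/Q*)S + (Q*/2)H = √(2DSH) ≈ £5,424.42.
Cost at Q = 13,000: (48,600/13,000)×352 + (13,000/2)×0.86 = £1,315.94 + £5,590.00 = £6,905.94.
Excess = £6,905.94 − £5,424.42 = £1,481.51.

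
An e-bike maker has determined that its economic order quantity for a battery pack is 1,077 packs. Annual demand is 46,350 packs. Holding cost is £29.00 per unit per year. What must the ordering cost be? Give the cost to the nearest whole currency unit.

Squaring Q* = √(2DS/H) gives Q*² = 2DS/H.
From Q* = √(2DS/H): S = Q*²H / (2D) = 1,077² × 29 / (2 × 46,350) = 362.8688.

S ≈ £363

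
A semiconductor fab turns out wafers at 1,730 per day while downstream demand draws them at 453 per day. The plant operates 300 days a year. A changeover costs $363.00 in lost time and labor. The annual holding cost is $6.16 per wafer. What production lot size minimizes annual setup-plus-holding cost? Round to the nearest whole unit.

Annual demand D = 453 × 300 = 135,900.
Production build-up factor (1 − d/p) = 1 − 453/1,730 = 0.7382.
Q* = √(2DS / (H(1 − d/p))) = √(2 × 135,900 × 363 / (6.16 × 0.7382)).
= √(98,663,400 / 4.547) ≈ 4658.169.

Q* ≈ 4,658 wafers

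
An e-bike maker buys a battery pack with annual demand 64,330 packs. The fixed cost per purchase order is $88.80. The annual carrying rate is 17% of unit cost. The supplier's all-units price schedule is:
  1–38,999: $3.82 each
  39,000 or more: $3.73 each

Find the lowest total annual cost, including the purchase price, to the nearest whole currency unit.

Holding cost per unit per year at price C is H = 0.17·C.
Candidates are each tier's EOQ (if it falls in that tier) and each price-break quantity.
EOQ at $3.82 = 4194.4 (feasible in tier 1): TC = 64,330×$3.82 + (64,330/4194.4)×88.8 + (4194.4/2)×0.17×$3.82 = $248,464.46.
EOQ at $3.73 = 4244.7 < 39000, so use break Q=39000: TC = 64,330×$3.73 + (64,330/39000.0)×88.8 + (39000.0/2)×0.17×$3.73 = $252,462.32.
Lowest total cost among the candidates is at Q = 4194.4.

TC* ≈ $248,464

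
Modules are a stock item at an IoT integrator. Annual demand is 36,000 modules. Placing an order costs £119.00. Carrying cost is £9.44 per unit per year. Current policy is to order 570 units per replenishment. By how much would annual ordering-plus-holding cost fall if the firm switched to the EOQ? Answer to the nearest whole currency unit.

EOQ = √(2DS/H) = √(2 × 36,000 × 119 / 9.44) ≈ 952.69.
Cost at Q* = (D/Q*)S + (Q*/2)H = √(2DSH) ≈ £8,993.44.
Cost at Q = 570: (36,000/570)×119 + (570/2)×9.44 = £7,515.79 + £2,690.40 = £10,206.19.
Excess = £10,206.19 − £8,993.44 = £1,212.75.

Extra cost ≈ £1,213 per year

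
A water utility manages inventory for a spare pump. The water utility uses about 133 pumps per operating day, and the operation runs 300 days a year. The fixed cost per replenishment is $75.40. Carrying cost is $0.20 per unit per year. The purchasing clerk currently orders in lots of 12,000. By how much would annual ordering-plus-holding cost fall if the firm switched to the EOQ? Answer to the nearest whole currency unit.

Extra cost ≈ $354 per year

Annual demand D = 133 × 300 = 39,900.
EOQ = √(2DS/H) = √(2 × 39,900 × 75.4 / 0.2) ≈ 5484.94.
Cost at Q* = (D/Q*)S + (Q*/2)H = √(2DSH) ≈ $1,096.99.
Cost at Q = 12,000: (39,900/12,000)×75.4 + (12,000/2)×0.2 = $250.71 + $1,200.00 = $1,450.70.
Excess = $1,450.70 − $1,096.99 = $353.72.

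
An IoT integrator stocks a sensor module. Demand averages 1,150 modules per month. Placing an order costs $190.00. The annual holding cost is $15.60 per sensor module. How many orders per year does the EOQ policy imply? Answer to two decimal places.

N ≈ 23.80 orders per year

Annual demand D = 1,150 × 12 = 13,800.
Q* = √(2DS/H) = √(2 × 13,800 × 190 / 15.6) ≈ 579.79.
Orders per year = D / Q* = 13,800 / 579.79 ≈ 23.802.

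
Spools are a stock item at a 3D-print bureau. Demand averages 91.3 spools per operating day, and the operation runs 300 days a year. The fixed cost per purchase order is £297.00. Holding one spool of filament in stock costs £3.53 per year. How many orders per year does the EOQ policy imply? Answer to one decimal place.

N ≈ 12.8 orders per year

Annual demand D = 91.3 × 300 = 27,390.
Q* = √(2DS/H) = √(2 × 27,390 × 297 / 3.53) ≈ 2146.85.
Orders per year = D / Q* = 27,390 / 2146.85 ≈ 12.758.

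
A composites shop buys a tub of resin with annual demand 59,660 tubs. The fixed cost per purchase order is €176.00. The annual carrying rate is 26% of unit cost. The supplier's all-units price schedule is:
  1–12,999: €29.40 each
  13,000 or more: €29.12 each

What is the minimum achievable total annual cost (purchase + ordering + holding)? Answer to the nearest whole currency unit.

Holding cost per unit per year at price C is H = 0.26·C.
For each price level, check whether its EOQ is feasible; otherwise the best quantity at that price is the breakpoint.
EOQ at €29.40 = 1657.5 (feasible in tier 1): TC = 59,660×€29.40 + (59,660/1657.5)×176 + (1657.5/2)×0.26×€29.40 = €1,766,673.90.
EOQ at €29.12 = 1665.4 < 13000, so use break Q=13000: TC = 59,660×€29.12 + (59,660/13000.0)×176 + (13000.0/2)×0.26×€29.12 = €1,787,319.70.
Lowest total cost among the candidates is at Q = 1657.5.

TC* ≈ €1,766,674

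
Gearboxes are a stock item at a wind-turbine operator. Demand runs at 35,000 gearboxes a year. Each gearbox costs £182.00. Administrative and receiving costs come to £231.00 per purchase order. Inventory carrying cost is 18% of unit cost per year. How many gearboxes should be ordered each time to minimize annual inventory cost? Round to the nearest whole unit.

Q* ≈ 703 gearboxes

Holding cost H = 0.18 × £182.00 = £32.7600 per unit per year.
EOQ = √(2DS / H) = √(2 × 35,000 × 231 / 32.76).
= √(16,170,000 / 32.76) = √493,589.7436 ≈ 702.559.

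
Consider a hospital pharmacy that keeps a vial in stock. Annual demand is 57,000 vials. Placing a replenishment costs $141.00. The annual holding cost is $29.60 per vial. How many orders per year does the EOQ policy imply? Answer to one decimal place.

Q* = √(2DS/H) = √(2 × 57,000 × 141 / 29.6) ≈ 736.91.
Orders per year = D / Q* = 57,000 / 736.91 ≈ 77.350.

N ≈ 77.3 orders per year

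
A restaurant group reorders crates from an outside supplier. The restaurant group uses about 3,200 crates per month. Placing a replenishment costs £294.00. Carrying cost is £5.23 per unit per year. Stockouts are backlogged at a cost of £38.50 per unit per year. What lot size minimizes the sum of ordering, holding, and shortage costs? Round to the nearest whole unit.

Q* ≈ 2,214 crates

Annual demand D = 3,200 × 12 = 38,400.
With planned backorders, Q* = √(2DS/H) · √((H+B)/B).
√(2DS/H) = √(2 × 38,400 × 294 / 5.23) = 2077.799.
√((H+B)/B) = √((5.23+38.5)/38.5) = 1.0658.
Q* ≈ 2214.434.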